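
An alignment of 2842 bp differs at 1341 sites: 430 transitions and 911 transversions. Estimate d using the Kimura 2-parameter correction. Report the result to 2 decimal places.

P = 430/2842 ≈ 0.151302 and Q = 911/2842 ≈ 0.320549.
Under the Kimura two-parameter model, d = −½ ln(1 − 2P − Q) − ¼ ln(1 − 2Q).
1 − 2P − Q = 0.376847, giving −½ ln(0.376847) = 0.487958.
1 − 2Q = 0.358902, giving −¼ ln(0.358902) = 0.256176.
d = 0.487958 + 0.256176 = 0.744134.

0.74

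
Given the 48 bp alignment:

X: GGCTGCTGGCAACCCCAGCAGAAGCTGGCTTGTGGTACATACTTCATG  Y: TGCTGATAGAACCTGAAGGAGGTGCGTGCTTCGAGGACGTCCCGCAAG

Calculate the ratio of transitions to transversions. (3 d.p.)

Transitions are A↔G and C↔T; transversions are all other mismatches.
Transitions: 6. Transversions: 16.
R = 6/16 = 0.375.

0.375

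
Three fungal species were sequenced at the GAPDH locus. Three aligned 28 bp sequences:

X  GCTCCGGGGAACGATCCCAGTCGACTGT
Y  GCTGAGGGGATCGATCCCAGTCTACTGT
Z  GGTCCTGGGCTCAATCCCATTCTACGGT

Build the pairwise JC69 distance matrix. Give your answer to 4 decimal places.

X–Y: 4/28 sites differ → p ≈ 0.142857, d = −0.75 ln(1 − 0.190476) = 0.158482 ≈ 0.1585.
X–Z: 8/28 sites differ → p ≈ 0.285714, d = −0.75 ln(1 − 0.380952) = 0.359679 ≈ 0.3597.
Y–Z: 8/28 sites differ → p ≈ 0.285714, d = −0.75 ln(1 − 0.380952) = 0.359679 ≈ 0.3597.

d(X,Y) = 0.1585, d(X,Z) = 0.3597, d(Y,Z) = 0.3597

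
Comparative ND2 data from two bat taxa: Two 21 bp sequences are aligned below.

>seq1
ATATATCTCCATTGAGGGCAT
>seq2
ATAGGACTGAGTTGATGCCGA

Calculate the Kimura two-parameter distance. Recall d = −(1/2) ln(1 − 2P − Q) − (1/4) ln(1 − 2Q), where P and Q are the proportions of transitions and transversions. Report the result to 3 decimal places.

0.757

Of 21 sites, 3 differences are transitions and 7 are transversions, so P = 3/21 ≈ 0.142857 and Q = 7/21 ≈ 0.333333.
Under the Kimura two-parameter model, d = −½ ln(1 − 2P − Q) − ¼ ln(1 − 2Q).
1 − 2P − Q = 0.380953, giving −½ ln(0.380953) = 0.482540.
1 − 2Q = 0.333334, giving −¼ ln(0.333334) = 0.274653.
d = 0.482540 + 0.274653 = 0.757193.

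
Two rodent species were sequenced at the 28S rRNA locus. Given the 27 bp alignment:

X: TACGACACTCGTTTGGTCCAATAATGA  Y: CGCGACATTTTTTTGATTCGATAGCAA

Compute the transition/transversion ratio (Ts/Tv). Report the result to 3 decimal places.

10.000

Transitions are A↔G and C↔T; transversions are all other mismatches.
Transitions: 10. Transversions: 1.
R = 10/1 = 10.000.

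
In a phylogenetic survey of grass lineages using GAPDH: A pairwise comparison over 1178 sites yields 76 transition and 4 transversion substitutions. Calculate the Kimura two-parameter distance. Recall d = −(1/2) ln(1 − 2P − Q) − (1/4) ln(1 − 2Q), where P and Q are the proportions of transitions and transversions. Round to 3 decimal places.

P = 76/1178 ≈ 0.064516 and Q = 4/1178 ≈ 0.003396.
Under the Kimura two-parameter model, d = −½ ln(1 − 2P − Q) − ¼ ln(1 − 2Q).
1 − 2P − Q = 0.867572, giving −½ ln(0.867572) = 0.071028.
1 − 2Q = 0.993208, giving −¼ ln(0.993208) = 0.001704.
d = 0.071028 + 0.001704 = 0.072732.

0.073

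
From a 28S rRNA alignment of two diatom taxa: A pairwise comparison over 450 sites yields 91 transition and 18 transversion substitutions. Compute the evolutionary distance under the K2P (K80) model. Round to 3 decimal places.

P = 91/450 ≈ 0.202222 and Q = 18/450 = 0.04.
Under the Kimura two-parameter model, d = −½ ln(1 − 2P − Q) − ¼ ln(1 − 2Q).
1 − 2P − Q = 0.555556, giving −½ ln(0.555556) = 0.293893.
1 − 2Q = 0.92, giving −¼ ln(0.92) = 0.020845.
d = 0.293893 + 0.020845 = 0.314738.

0.315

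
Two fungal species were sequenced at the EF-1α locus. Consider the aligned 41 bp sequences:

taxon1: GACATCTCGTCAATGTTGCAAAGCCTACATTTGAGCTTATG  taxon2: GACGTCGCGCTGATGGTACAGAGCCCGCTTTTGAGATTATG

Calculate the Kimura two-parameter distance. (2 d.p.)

0.39

Of 41 sites, 8 differences are transitions and 4 are transversions, so P = 8/41 ≈ 0.195122 and Q = 4/41 ≈ 0.097561.
Under the Kimura two-parameter model, d = −½ ln(1 − 2P − Q) − ¼ ln(1 − 2Q).
1 − 2P − Q = 0.512195, giving −½ ln(0.512195) = 0.334525.
1 − 2Q = 0.804878, giving −¼ ln(0.804878) = 0.054266.
d = 0.334525 + 0.054266 = 0.388791.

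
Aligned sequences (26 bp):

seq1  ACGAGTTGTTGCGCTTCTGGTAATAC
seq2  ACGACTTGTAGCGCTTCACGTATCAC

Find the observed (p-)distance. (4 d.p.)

The sequences differ at 6 of 26 positions (sites 5, 10, 18, 19, 23, 24).
p = 6/26 = 0.230769… ≈ 0.2308 (to 4 d.p.).

0.2308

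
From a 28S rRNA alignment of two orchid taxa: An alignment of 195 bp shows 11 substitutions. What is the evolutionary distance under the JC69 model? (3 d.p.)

0.059

p = 11/195 ≈ 0.05641.
d = −(3/4) ln(1 − 4p/3) = −0.75 ln(1 − 0.075213) = −0.75 ln(0.924787)
  = −0.75 × (-0.078192) = 0.058644 substitutions/site.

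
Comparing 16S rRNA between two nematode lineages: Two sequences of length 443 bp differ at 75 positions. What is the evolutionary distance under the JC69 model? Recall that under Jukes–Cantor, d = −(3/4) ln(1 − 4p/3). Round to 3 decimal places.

p = 75/443 ≈ 0.1693.
d = −(3/4) ln(1 − 4p/3) = −0.75 ln(1 − 0.225733) = −0.75 ln(0.774267)
  = −0.75 × (-0.255839) = 0.191879 substitutions/site.

0.192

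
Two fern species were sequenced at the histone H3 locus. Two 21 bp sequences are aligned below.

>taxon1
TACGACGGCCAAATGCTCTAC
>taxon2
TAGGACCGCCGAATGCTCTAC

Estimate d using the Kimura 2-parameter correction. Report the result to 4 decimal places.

Of 21 sites, 1 differences are transitions and 2 are transversions, so P = 1/21 ≈ 0.047619 and Q = 2/21 ≈ 0.095238.
Under the Kimura two-parameter model, d = −½ ln(1 − 2P − Q) − ¼ ln(1 − 2Q).
1 − 2P − Q = 0.809524, giving −½ ln(0.809524) = 0.105654.
1 − 2Q = 0.809524, giving −¼ ln(0.809524) = 0.052827.
d = 0.105654 + 0.052827 = 0.158481.

0.1585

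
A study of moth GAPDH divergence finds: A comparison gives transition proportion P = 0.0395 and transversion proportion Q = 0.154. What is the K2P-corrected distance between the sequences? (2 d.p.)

Under the Kimura two-parameter model, d = −½ ln(1 − 2P − Q) − ¼ ln(1 − 2Q).
1 − 2P − Q = 0.767, giving −½ ln(0.767) = 0.132634.
1 − 2Q = 0.692, giving −¼ ln(0.692) = 0.092042.
d = 0.132634 + 0.092042 = 0.224676.

0.22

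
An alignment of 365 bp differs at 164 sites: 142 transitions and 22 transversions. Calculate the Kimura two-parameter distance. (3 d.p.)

0.943

P = 142/365 ≈ 0.389041 and Q = 22/365 ≈ 0.060274.
Under the Kimura two-parameter model, d = −½ ln(1 − 2P − Q) − ¼ ln(1 − 2Q).
1 − 2P − Q = 0.161644, giving −½ ln(0.161644) = 0.911179.
1 − 2Q = 0.879452, giving −¼ ln(0.879452) = 0.032114.
d = 0.911179 + 0.032114 = 0.943293.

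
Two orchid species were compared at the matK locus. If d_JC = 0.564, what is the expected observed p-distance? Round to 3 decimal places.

0.396

p = (3/4)(1 − e^(−4d/3)) = 0.75 × (1 − e^(-0.752)) = 0.75 × (1 − 0.471423) = 0.396433.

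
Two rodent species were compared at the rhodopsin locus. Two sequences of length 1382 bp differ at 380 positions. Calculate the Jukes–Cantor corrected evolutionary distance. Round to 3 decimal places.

0.343

p = 380/1382 ≈ 0.274964.
d = −(3/4) ln(1 − 4p/3) = −0.75 ln(1 − 0.366619) = −0.75 ln(0.633381)
  = −0.75 × (-0.456683) = 0.342512 substitutions/site.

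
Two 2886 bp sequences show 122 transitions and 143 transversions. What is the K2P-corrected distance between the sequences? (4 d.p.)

0.0981

P = 122/2886 ≈ 0.042273 and Q = 143/2886 ≈ 0.04955.
Under the Kimura two-parameter model, d = −½ ln(1 − 2P − Q) − ¼ ln(1 − 2Q).
1 − 2P − Q = 0.865904, giving −½ ln(0.865904) = 0.071991.
1 − 2Q = 0.9009, giving −¼ ln(0.9009) = 0.026090.
d = 0.071991 + 0.026090 = 0.098081.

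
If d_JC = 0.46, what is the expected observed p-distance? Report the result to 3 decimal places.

p = (3/4)(1 − e^(−4d/3)) = 0.75 × (1 − e^(-0.613333)) = 0.75 × (1 − 0.541543) = 0.343843.

0.344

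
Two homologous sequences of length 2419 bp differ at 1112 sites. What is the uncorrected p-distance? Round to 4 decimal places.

0.4597

p = 1112/2419 = 0.459694… ≈ 0.4597 (to 4 d.p.).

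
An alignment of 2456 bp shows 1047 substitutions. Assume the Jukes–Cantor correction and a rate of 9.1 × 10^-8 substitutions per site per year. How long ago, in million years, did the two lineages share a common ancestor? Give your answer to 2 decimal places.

3.46

p = 1047/2456 ≈ 0.426303.
d = −(3/4) ln(1 − 4p/3) = −0.75 ln(1 − 0.568404) = −0.75 ln(0.431596)
  = −0.75 × (-0.840265) = 0.630199 substitutions/site.
Under a molecular clock d = 2μt, so t = d/(2μ) = 0.630199 / (2 × 9.1 × 10^-8) = 3.46 million years.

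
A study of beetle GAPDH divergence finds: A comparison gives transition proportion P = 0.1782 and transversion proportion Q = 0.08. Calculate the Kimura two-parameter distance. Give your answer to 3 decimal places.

Under the Kimura two-parameter model, d = −½ ln(1 − 2P − Q) − ¼ ln(1 − 2Q).
1 − 2P − Q = 0.5636, giving −½ ln(0.5636) = 0.286705.
1 − 2Q = 0.84, giving −¼ ln(0.84) = 0.043588.
d = 0.286705 + 0.043588 = 0.330293.

0.330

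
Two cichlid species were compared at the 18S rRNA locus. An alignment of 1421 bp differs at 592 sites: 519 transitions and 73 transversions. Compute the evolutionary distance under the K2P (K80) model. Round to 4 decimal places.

P = 519/1421 ≈ 0.365236 and Q = 73/1421 ≈ 0.051372.
Under the Kimura two-parameter model, d = −½ ln(1 − 2P − Q) − ¼ ln(1 − 2Q).
1 − 2P − Q = 0.218156, giving −½ ln(0.218156) = 0.761272.
1 − 2Q = 0.897256, giving −¼ ln(0.897256) = 0.027104.
d = 0.761272 + 0.027104 = 0.788376.

0.7884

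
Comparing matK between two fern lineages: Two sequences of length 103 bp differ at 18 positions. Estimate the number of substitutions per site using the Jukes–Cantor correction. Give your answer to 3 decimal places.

p = 18/103 ≈ 0.174757.
d = −(3/4) ln(1 − 4p/3) = −0.75 ln(1 − 0.233009) = −0.75 ln(0.766991)
  = −0.75 × (-0.265280) = 0.198960 substitutions/site.

0.199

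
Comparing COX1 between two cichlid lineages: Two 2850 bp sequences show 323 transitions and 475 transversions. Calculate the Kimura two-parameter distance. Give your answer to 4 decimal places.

P = 323/2850 ≈ 0.113333 and Q = 475/2850 ≈ 0.166667.
Under the Kimura two-parameter model, d = −½ ln(1 − 2P − Q) − ¼ ln(1 − 2Q).
1 − 2P − Q = 0.606667, giving −½ ln(0.606667) = 0.249888.
1 − 2Q = 0.666666, giving −¼ ln(0.666666) = 0.101367.
d = 0.249888 + 0.101367 = 0.351255.

0.3513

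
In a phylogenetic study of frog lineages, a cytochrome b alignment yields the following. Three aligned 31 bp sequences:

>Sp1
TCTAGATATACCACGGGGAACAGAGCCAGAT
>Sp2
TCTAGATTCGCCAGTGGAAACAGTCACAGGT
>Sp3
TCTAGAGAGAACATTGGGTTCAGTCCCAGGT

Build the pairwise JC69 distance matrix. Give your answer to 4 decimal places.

d(Sp1,Sp2) = 0.4217, d(Sp1,Sp3) = 0.4217, d(Sp2,Sp3) = 0.4217

Sp1–Sp2: 10/31 sites differ → p ≈ 0.322581, d = −0.75 ln(1 − 0.430108) = 0.421731 ≈ 0.4217.
Sp1–Sp3: 10/31 sites differ → p ≈ 0.322581, d = −0.75 ln(1 − 0.430108) = 0.421731 ≈ 0.4217.
Sp2–Sp3: 10/31 sites differ → p ≈ 0.322581, d = −0.75 ln(1 − 0.430108) = 0.421731 ≈ 0.4217.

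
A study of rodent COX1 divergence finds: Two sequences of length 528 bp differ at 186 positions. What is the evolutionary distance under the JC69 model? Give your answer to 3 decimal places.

p = 186/528 ≈ 0.352273.
d = −(3/4) ln(1 − 4p/3) = −0.75 ln(1 − 0.469697) = −0.75 ln(0.530303)
  = −0.75 × (-0.634307) = 0.475730 substitutions/site.

0.476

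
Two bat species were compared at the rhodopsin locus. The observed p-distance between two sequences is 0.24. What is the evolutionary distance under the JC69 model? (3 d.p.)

0.289

d = −(3/4) ln(1 − 4p/3) = −0.75 ln(1 − 0.32) = −0.75 ln(0.68)
  = −0.75 × (-0.385662) = 0.289247 substitutions/site.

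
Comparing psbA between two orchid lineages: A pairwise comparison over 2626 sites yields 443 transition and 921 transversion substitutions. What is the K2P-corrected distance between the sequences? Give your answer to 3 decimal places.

P = 443/2626 ≈ 0.168698 and Q = 921/2626 ≈ 0.350724.
Under the Kimura two-parameter model, d = −½ ln(1 − 2P − Q) − ¼ ln(1 − 2Q).
1 − 2P − Q = 0.31188, giving −½ ln(0.31188) = 0.582568.
1 − 2Q = 0.298552, giving −¼ ln(0.298552) = 0.302203.
d = 0.582568 + 0.302203 = 0.884771.

0.885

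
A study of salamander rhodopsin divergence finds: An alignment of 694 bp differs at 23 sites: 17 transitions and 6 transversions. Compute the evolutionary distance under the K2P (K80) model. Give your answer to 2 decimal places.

P = 17/694 ≈ 0.024496 and Q = 6/694 ≈ 0.008646.
Under the Kimura two-parameter model, d = −½ ln(1 − 2P − Q) − ¼ ln(1 − 2Q).
1 − 2P − Q = 0.942362, giving −½ ln(0.942362) = 0.029683.
1 − 2Q = 0.982708, giving −¼ ln(0.982708) = 0.004361.
d = 0.029683 + 0.004361 = 0.034044.

0.03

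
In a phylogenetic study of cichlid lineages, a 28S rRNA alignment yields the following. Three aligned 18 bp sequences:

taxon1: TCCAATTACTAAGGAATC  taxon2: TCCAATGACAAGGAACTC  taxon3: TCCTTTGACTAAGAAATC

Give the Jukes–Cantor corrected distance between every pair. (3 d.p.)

taxon1–taxon2: 5/18 sites differ → p ≈ 0.277778, d = −0.75 ln(1 − 0.370371) = 0.346968 ≈ 0.347.
taxon1–taxon3: 4/18 sites differ → p ≈ 0.222222, d = −0.75 ln(1 − 0.296296) = 0.263548 ≈ 0.264.
taxon2–taxon3: 5/18 sites differ → p ≈ 0.277778, d = −0.75 ln(1 − 0.370371) = 0.346968 ≈ 0.347.

d(taxon1,taxon2) = 0.347, d(taxon1,taxon3) = 0.264, d(taxon2,taxon3) = 0.347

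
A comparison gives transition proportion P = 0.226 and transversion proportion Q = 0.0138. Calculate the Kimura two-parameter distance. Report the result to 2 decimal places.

0.32

Under the Kimura two-parameter model, d = −½ ln(1 − 2P − Q) − ¼ ln(1 − 2Q).
1 − 2P − Q = 0.5342, giving −½ ln(0.5342) = 0.313492.
1 − 2Q = 0.9724, giving −¼ ln(0.9724) = 0.006997.
d = 0.313492 + 0.006997 = 0.320489.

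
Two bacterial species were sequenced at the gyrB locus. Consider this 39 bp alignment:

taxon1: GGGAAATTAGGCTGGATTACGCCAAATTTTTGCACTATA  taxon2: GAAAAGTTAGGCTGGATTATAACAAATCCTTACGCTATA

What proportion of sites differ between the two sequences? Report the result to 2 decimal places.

0.26

The sequences differ at 10 of 39 positions (sites 2, 3, 6, 20, 21, 22, 28, 29, 32, 34).
p = 10/39 = 0.256410… ≈ 0.26 (to 2 d.p.).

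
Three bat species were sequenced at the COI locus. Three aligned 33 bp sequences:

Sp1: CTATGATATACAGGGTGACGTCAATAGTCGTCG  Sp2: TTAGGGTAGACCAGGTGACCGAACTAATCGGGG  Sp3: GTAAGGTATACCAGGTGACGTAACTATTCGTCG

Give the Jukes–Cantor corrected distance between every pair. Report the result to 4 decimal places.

Sp1–Sp2: 13/33 sites differ → p ≈ 0.393939, d = −0.75 ln(1 − 0.525252) = 0.558728 ≈ 0.5587.
Sp1–Sp3: 8/33 sites differ → p ≈ 0.242424, d = −0.75 ln(1 − 0.323232) = 0.292820 ≈ 0.2928.
Sp2–Sp3: 8/33 sites differ → p ≈ 0.242424, d = −0.75 ln(1 − 0.323232) = 0.292820 ≈ 0.2928.

d(Sp1,Sp2) = 0.5587, d(Sp1,Sp3) = 0.2928, d(Sp2,Sp3) = 0.2928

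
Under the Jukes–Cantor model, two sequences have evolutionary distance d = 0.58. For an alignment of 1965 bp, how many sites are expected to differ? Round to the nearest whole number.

794

Invert JC69: p = (3/4)(1 − e^(−4d/3)) = 0.75 × (1 − e^(-0.773333)) = 0.75 × (1 − 0.461472) = 0.403896.
Expected differing sites = pL ≈ 0.403896 × 1965 = 793.65564 ≈ 794.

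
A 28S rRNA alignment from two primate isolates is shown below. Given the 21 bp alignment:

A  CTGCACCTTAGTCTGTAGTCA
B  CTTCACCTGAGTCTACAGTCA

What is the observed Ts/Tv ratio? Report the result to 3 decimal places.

Transitions are A↔G and C↔T; transversions are all other mismatches.
Transitions: 2. Transversions: 2.
R = 2/2 = 1.000.

1.000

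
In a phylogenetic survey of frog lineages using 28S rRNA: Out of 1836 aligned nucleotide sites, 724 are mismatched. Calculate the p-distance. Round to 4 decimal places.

p = 724/1836 = 0.394335… ≈ 0.3943 (to 4 d.p.).

0.3943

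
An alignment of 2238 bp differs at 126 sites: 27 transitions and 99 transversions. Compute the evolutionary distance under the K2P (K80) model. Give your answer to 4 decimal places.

P = 27/2238 ≈ 0.012064 and Q = 99/2238 ≈ 0.044236.
Under the Kimura two-parameter model, d = −½ ln(1 − 2P − Q) − ¼ ln(1 − 2Q).
1 − 2P − Q = 0.931636, giving −½ ln(0.931636) = 0.035407.
1 − 2Q = 0.911528, giving −¼ ln(0.911528) = 0.023158.
d = 0.035407 + 0.023158 = 0.058565.

0.0586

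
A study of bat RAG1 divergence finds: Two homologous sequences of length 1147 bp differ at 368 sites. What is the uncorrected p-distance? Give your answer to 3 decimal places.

p = 368/1147 = 0.320836… ≈ 0.321 (to 3 d.p.).

0.321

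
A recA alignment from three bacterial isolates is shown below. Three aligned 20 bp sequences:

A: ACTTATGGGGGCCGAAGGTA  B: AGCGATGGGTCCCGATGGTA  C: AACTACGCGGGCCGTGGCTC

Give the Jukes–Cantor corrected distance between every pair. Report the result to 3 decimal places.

d(A,B) = 0.383, d(A,C) = 0.572, d(B,C) = 0.824

A–B: 6/20 sites differ → p = 0.3, d = −0.75 ln(1 − 0.4) = 0.383119 ≈ 0.383.
A–C: 8/20 sites differ → p = 0.4, d = −0.75 ln(1 − 0.533333) = 0.571605 ≈ 0.572.
B–C: 10/20 sites differ → p = 0.5, d = −0.75 ln(1 − 0.666667) = 0.823960 ≈ 0.824.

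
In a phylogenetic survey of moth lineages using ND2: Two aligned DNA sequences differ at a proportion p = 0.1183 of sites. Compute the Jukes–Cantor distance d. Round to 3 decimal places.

0.129

d = −(3/4) ln(1 − 4p/3) = −0.75 ln(1 − 0.157733) = −0.75 ln(0.842267)
  = −0.75 × (-0.171658) = 0.128744 substitutions/site.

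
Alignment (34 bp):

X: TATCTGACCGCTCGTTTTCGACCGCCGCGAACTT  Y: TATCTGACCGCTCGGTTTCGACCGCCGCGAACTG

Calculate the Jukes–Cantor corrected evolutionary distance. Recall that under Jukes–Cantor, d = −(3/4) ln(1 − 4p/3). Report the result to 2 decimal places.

The sequences differ at 2 of 34 sites (15, 34), so p = 2/34 ≈ 0.058824.
d = −(3/4) ln(1 − 4p/3) = −0.75 ln(1 − 0.078432) = −0.75 ln(0.921568)
  = −0.75 × (-0.081679) = 0.061259 substitutions/site.

0.06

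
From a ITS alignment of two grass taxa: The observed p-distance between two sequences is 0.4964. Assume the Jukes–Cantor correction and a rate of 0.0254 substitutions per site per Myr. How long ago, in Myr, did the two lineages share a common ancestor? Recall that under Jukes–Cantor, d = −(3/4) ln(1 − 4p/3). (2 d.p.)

16.01

d = −(3/4) ln(1 − 4p/3) = −0.75 ln(1 − 0.661867) = −0.75 ln(0.338133)
  = −0.75 × (-1.084316) = 0.813237 substitutions/site.
Under a molecular clock d = 2μt, so t = d/(2μ) = 0.813237 / (2 × 0.0254) = 16.01 Myr.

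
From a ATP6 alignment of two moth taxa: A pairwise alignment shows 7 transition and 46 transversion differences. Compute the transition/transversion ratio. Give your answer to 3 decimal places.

R = 7/46 = 0.152173… ≈ 0.152 (to 3 d.p.).

0.152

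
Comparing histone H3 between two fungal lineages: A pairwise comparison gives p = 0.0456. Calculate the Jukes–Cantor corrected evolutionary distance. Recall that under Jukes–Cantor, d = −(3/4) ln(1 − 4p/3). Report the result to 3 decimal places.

0.047

d = −(3/4) ln(1 − 4p/3) = −0.75 ln(1 − 0.0608) = −0.75 ln(0.9392)
  = −0.75 × (-0.062727) = 0.047045 substitutions/site.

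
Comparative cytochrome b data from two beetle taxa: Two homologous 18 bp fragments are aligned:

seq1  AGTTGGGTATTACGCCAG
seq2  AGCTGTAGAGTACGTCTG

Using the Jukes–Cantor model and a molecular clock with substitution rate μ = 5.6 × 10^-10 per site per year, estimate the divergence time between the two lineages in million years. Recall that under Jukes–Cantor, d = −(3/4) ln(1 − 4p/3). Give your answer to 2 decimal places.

489.43

The sequences differ at 7 of 18 sites (3, 6, 7, 8, 10, 15, 17), so p = 7/18 ≈ 0.388889.
d = −(3/4) ln(1 − 4p/3) = −0.75 ln(1 − 0.518519) = −0.75 ln(0.481481)
  = −0.75 × (-0.730889) = 0.548167 substitutions/site.
Under a molecular clock d = 2μt, so t = d/(2μ) = 0.548167 / (2 × 5.6 × 10^-10) = 489.43 million years.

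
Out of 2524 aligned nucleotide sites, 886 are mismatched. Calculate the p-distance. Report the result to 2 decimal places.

0.35

p = 886/2524 = 0.351030… ≈ 0.35 (to 2 d.p.).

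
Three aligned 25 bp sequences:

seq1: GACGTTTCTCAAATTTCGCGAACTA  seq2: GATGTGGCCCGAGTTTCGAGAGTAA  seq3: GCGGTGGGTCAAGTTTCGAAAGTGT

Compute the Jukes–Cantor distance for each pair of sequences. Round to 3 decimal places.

seq1–seq2: 10/25 sites differ → p = 0.4, d = −0.75 ln(1 − 0.533333) = 0.571605 ≈ 0.572.
seq1–seq3: 12/25 sites differ → p = 0.48, d = −0.75 ln(1 − 0.64) = 0.766238 ≈ 0.766.
seq2–seq3: 8/25 sites differ → p = 0.32, d = −0.75 ln(1 − 0.426667) = 0.417216 ≈ 0.417.

d(seq1,seq2) = 0.572, d(seq1,seq3) = 0.766, d(seq2,seq3) = 0.417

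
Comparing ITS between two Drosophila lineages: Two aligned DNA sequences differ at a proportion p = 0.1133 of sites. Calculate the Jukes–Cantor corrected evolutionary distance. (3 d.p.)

d = −(3/4) ln(1 − 4p/3) = −0.75 ln(1 − 0.151067) = −0.75 ln(0.848933)
  = −0.75 × (-0.163775) = 0.122831 substitutions/site.

0.123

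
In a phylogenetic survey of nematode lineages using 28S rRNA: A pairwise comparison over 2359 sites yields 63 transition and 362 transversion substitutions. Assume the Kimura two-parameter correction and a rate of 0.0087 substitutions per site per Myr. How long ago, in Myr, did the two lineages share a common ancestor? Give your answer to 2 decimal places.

11.93

P = 63/2359 ≈ 0.026706 and Q = 362/2359 ≈ 0.153455.
Under the Kimura two-parameter model, d = −½ ln(1 − 2P − Q) − ¼ ln(1 − 2Q).
1 − 2P − Q = 0.793133, giving −½ ln(0.793133) = 0.115882.
1 − 2Q = 0.69309, giving −¼ ln(0.69309) = 0.091649.
d = 0.115882 + 0.091649 = 0.207531.
Under a molecular clock d = 2μt, so t = d/(2μ) = 0.207531 / (2 × 0.0087) = 11.93 Myr.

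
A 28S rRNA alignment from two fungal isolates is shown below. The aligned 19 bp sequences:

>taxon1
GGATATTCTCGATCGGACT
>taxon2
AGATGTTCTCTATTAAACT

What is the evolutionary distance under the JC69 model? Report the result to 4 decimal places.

The sequences differ at 6 of 19 sites (1, 5, 11, 14, 15, 16), so p = 6/19 ≈ 0.315789.
d = −(3/4) ln(1 − 4p/3) = −0.75 ln(1 − 0.421052) = −0.75 ln(0.578948)
  = −0.75 × (-0.546543) = 0.409907 substitutions/site.

0.4099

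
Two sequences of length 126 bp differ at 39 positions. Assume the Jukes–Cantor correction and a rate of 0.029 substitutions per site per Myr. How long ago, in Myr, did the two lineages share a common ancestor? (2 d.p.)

6.88

p = 39/126 ≈ 0.309524.
d = −(3/4) ln(1 − 4p/3) = −0.75 ln(1 − 0.412699) = −0.75 ln(0.587301)
  = −0.75 × (-0.532218) = 0.399164 substitutions/site.
Under a molecular clock d = 2μt, so t = d/(2μ) = 0.399164 / (2 × 0.029) = 6.88 Myr.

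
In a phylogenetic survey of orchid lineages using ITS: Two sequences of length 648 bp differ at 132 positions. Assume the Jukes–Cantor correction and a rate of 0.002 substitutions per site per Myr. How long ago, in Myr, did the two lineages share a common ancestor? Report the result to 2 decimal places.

59.42

p = 132/648 ≈ 0.203704.
d = −(3/4) ln(1 − 4p/3) = −0.75 ln(1 − 0.271605) = −0.75 ln(0.728395)
  = −0.75 × (-0.316912) = 0.237684 substitutions/site.
Under a molecular clock d = 2μt, so t = d/(2μ) = 0.237684 / (2 × 0.002) = 59.42 Myr.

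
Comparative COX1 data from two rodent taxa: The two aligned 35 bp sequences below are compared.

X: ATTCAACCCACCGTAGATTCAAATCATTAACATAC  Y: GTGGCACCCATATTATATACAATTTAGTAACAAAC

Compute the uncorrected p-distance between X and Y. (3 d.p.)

The sequences differ at 13 of 35 positions.
p = 13/35 = 0.371428… ≈ 0.371 (to 3 d.p.).

0.371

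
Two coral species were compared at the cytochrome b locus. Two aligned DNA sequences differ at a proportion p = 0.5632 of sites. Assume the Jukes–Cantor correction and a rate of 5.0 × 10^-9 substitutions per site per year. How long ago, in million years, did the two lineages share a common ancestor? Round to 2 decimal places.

104.25

d = −(3/4) ln(1 − 4p/3) = −0.75 ln(1 − 0.750933) = −0.75 ln(0.249067)
  = −0.75 × (-1.390033) = 1.042525 substitutions/site.
Under a molecular clock d = 2μt, so t = d/(2μ) = 1.042525 / (2 × 5.0 × 10^-9) = 104.25 million years.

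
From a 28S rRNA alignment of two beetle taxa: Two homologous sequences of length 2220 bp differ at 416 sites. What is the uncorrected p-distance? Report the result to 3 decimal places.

p = 416/2220 = 0.187387… ≈ 0.187 (to 3 d.p.).

0.187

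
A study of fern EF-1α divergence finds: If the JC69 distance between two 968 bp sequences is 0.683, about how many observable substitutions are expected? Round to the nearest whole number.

434

Invert JC69: p = (3/4)(1 − e^(−4d/3)) = 0.75 × (1 − e^(-0.910667)) = 0.75 × (1 − 0.402256) = 0.448308.
Expected differing sites = pL ≈ 0.448308 × 968 = 433.962144 ≈ 434.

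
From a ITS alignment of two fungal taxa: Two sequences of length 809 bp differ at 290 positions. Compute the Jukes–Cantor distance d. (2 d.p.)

p = 290/809 ≈ 0.358467.
d = −(3/4) ln(1 − 4p/3) = −0.75 ln(1 − 0.477956) = −0.75 ln(0.522044)
  = −0.75 × (-0.650003) = 0.487502 substitutions/site.

0.49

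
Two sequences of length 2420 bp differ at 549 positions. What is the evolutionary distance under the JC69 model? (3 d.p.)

0.270

p = 549/2420 ≈ 0.22686.
d = −(3/4) ln(1 − 4p/3) = −0.75 ln(1 − 0.30248) = −0.75 ln(0.69752)
  = −0.75 × (-0.360224) = 0.270168 substitutions/site.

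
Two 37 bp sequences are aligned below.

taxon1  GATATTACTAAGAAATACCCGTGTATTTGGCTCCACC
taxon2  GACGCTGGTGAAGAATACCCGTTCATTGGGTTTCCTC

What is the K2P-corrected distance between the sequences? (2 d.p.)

Of 37 sites, 11 differences are transitions and 4 are transversions, so P = 11/37 ≈ 0.297297 and Q = 4/37 ≈ 0.108108.
Under the Kimura two-parameter model, d = −½ ln(1 − 2P − Q) − ¼ ln(1 − 2Q).
1 − 2P − Q = 0.297298, giving −½ ln(0.297298) = 0.606510.
1 − 2Q = 0.783784, giving −¼ ln(0.783784) = 0.060905.
d = 0.606510 + 0.060905 = 0.667415.

0.67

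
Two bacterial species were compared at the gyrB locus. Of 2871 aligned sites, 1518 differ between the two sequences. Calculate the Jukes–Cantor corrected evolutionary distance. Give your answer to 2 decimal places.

p = 1518/2871 ≈ 0.528736.
d = −(3/4) ln(1 − 4p/3) = −0.75 ln(1 − 0.704981) = −0.75 ln(0.295019)
  = −0.75 × (-1.220716) = 0.915537 substitutions/site.

0.92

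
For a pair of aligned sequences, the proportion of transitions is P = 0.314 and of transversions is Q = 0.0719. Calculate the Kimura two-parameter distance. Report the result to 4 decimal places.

0.6406

Under the Kimura two-parameter model, d = −½ ln(1 − 2P − Q) − ¼ ln(1 − 2Q).
1 − 2P − Q = 0.3001, giving −½ ln(0.3001) = 0.601820.
1 − 2Q = 0.8562, giving −¼ ln(0.8562) = 0.038813.
d = 0.601820 + 0.038813 = 0.640633.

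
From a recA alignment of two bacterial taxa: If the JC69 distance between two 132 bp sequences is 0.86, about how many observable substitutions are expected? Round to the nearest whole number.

Invert JC69: p = (3/4)(1 − e^(−4d/3)) = 0.75 × (1 − e^(-1.146667)) = 0.75 × (1 − 0.317694) = 0.511730.
Expected differing sites = pL ≈ 0.511730 × 132 = 67.54836 ≈ 68.

68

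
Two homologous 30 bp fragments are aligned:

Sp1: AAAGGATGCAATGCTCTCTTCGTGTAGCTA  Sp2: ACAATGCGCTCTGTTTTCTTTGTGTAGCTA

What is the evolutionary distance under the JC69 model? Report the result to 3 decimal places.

0.441

The sequences differ at 10 of 30 sites (2, 4, 5, 6, 7, 10, 11, 14, 16, 21), so p = 10/30 ≈ 0.333333.
d = −(3/4) ln(1 − 4p/3) = −0.75 ln(1 − 0.444444) = −0.75 ln(0.555556)
  = −0.75 × (-0.587786) = 0.440840 substitutions/site.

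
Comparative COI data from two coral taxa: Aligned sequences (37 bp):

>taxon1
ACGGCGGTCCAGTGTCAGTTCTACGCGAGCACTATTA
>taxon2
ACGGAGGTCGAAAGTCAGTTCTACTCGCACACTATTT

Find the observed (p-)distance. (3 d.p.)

0.216

The sequences differ at 8 of 37 positions (sites 5, 10, 12, 13, 25, 28, 29, 37).
p = 8/37 = 0.216216… ≈ 0.216 (to 3 d.p.).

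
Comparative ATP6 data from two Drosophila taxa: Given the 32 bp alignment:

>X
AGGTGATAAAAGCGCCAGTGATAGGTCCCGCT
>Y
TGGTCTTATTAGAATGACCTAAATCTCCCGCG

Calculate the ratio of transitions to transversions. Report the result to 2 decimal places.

Transitions are A↔G and C↔T; transversions are all other mismatches.
Transitions: 3. Transversions: 13.
R = 3/13 = 0.230769… ≈ 0.23 (to 2 d.p.).

0.23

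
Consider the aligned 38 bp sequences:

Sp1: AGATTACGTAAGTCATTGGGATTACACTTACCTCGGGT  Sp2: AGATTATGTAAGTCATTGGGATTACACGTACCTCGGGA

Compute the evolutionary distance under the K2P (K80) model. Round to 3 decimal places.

0.083

Of 38 sites, 1 differences are transitions and 2 are transversions, so P = 1/38 ≈ 0.026316 and Q = 2/38 ≈ 0.052632.
Under the Kimura two-parameter model, d = −½ ln(1 − 2P − Q) − ¼ ln(1 − 2Q).
1 − 2P − Q = 0.894736, giving −½ ln(0.894736) = 0.055613.
1 − 2Q = 0.894736, giving −¼ ln(0.894736) = 0.027807.
d = 0.055613 + 0.027807 = 0.083420.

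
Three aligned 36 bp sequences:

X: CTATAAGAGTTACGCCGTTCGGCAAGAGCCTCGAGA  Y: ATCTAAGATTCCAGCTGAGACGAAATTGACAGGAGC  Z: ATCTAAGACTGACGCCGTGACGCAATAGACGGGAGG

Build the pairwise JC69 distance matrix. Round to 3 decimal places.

X–Y: 18/36 sites differ → p = 0.5, d = −0.75 ln(1 − 0.666667) = 0.823960 ≈ 0.824.
X–Z: 12/36 sites differ → p ≈ 0.333333, d = −0.75 ln(1 − 0.444444) = 0.440839 ≈ 0.441.
Y–Z: 10/36 sites differ → p ≈ 0.277778, d = −0.75 ln(1 − 0.370371) = 0.346968 ≈ 0.347.

d(X,Y) = 0.824, d(X,Z) = 0.441, d(Y,Z) = 0.347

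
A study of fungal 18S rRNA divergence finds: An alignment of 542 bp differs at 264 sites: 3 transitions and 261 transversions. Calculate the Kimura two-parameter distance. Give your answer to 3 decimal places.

1.164

P = 3/542 ≈ 0.005535 and Q = 261/542 ≈ 0.48155.
Under the Kimura two-parameter model, d = −½ ln(1 − 2P − Q) − ¼ ln(1 − 2Q).
1 − 2P − Q = 0.50738, giving −½ ln(0.50738) = 0.339248.
1 − 2Q = 0.0369, giving −¼ ln(0.0369) = 0.824886.
d = 0.339248 + 0.824886 = 1.164134.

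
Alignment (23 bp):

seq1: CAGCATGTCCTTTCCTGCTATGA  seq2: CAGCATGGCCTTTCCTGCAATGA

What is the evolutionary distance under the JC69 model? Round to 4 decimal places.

The sequences differ at 2 of 23 sites (8, 19), so p = 2/23 ≈ 0.086957.
d = −(3/4) ln(1 − 4p/3) = −0.75 ln(1 − 0.115943) = −0.75 ln(0.884057)
  = −0.75 × (-0.123234) = 0.092426 substitutions/site.

0.0924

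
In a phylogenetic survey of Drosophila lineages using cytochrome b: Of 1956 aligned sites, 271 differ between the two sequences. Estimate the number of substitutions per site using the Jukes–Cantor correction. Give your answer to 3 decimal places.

p = 271/1956 ≈ 0.138548.
d = −(3/4) ln(1 − 4p/3) = −0.75 ln(1 − 0.184731) = −0.75 ln(0.815269)
  = −0.75 × (-0.204237) = 0.153178 substitutions/site.

0.153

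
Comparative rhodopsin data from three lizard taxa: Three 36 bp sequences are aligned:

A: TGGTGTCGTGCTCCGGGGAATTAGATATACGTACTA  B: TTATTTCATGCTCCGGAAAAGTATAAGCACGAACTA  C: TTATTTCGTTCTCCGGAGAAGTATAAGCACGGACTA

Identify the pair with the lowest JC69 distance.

A–B: 12/36 differ, p = 0.333, d = 0.441.
A–C: 11/36 differ, p = 0.306, d = 0.392.
B–C: 4/36 differ, p = 0.111, d = 0.120.
The smallest distance is between B and C.

B and C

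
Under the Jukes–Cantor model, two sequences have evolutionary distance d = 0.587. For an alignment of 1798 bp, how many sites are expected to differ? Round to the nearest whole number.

732

Invert JC69: p = (3/4)(1 − e^(−4d/3)) = 0.75 × (1 − e^(-0.782667)) = 0.75 × (1 − 0.457185) = 0.407111.
Expected differing sites = pL ≈ 0.407111 × 1798 = 731.985578 ≈ 732.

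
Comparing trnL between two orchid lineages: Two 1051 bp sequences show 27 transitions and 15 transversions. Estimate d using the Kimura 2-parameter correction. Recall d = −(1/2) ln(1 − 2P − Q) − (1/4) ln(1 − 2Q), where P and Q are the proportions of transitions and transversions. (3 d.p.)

P = 27/1051 ≈ 0.02569 and Q = 15/1051 ≈ 0.014272.
Under the Kimura two-parameter model, d = −½ ln(1 − 2P − Q) − ¼ ln(1 − 2Q).
1 − 2P − Q = 0.934348, giving −½ ln(0.934348) = 0.033953.
1 − 2Q = 0.971456, giving −¼ ln(0.971456) = 0.007240.
d = 0.033953 + 0.007240 = 0.041193.

0.041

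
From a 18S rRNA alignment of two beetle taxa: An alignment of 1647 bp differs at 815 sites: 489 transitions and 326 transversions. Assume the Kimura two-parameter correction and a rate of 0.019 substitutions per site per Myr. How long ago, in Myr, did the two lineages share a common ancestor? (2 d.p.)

P = 489/1647 ≈ 0.296903 and Q = 326/1647 ≈ 0.197936.
Under the Kimura two-parameter model, d = −½ ln(1 − 2P − Q) − ¼ ln(1 − 2Q).
1 − 2P − Q = 0.208258, giving −½ ln(0.208258) = 0.784489.
1 − 2Q = 0.604128, giving −¼ ln(0.604128) = 0.125992.
d = 0.784489 + 0.125992 = 0.910481.
Under a molecular clock d = 2μt, so t = d/(2μ) = 0.910481 / (2 × 0.019) = 23.96 Myr.

23.96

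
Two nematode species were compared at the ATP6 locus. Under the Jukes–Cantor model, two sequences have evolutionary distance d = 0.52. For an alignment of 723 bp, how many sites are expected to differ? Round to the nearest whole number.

Invert JC69: p = (3/4)(1 − e^(−4d/3)) = 0.75 × (1 − e^(-0.693333)) = 0.75 × (1 − 0.499907) = 0.375070.
Expected differing sites = pL ≈ 0.375070 × 723 = 271.17561 ≈ 271.

271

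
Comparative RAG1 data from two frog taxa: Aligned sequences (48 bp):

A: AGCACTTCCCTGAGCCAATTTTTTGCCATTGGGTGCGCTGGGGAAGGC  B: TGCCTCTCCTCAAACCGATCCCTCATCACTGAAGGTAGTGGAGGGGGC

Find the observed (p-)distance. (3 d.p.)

The sequences differ at 25 of 48 positions.
p = 25/48 = 0.520833… ≈ 0.521 (to 3 d.p.).

0.521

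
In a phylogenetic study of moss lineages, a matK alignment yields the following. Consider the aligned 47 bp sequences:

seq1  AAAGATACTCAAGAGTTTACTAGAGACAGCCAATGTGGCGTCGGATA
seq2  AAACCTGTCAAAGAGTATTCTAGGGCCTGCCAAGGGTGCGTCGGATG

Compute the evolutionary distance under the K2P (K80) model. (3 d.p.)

Of 47 sites, 5 differences are transitions and 10 are transversions, so P = 5/47 ≈ 0.106383 and Q = 10/47 ≈ 0.212766.
Under the Kimura two-parameter model, d = −½ ln(1 − 2P − Q) − ¼ ln(1 − 2Q).
1 − 2P − Q = 0.574468, giving −½ ln(0.574468) = 0.277155.
1 − 2Q = 0.574468, giving −¼ ln(0.574468) = 0.138578.
d = 0.277155 + 0.138578 = 0.415733.

0.416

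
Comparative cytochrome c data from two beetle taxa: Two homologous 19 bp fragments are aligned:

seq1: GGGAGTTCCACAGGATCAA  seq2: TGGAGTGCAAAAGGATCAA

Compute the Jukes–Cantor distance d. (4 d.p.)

The sequences differ at 4 of 19 sites (1, 7, 9, 11), so p = 4/19 ≈ 0.210526.
d = −(3/4) ln(1 − 4p/3) = −0.75 ln(1 − 0.280701) = −0.75 ln(0.719299)
  = −0.75 × (-0.329478) = 0.247109 substitutions/site.

0.2471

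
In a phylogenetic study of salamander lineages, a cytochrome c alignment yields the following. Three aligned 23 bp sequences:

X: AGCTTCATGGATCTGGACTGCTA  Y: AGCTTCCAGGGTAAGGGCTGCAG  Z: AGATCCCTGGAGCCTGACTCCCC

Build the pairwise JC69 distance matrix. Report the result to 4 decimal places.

X–Y: 8/23 sites differ → p ≈ 0.347826, d = −0.75 ln(1 − 0.463768) = 0.467391 ≈ 0.4674.
X–Z: 9/23 sites differ → p ≈ 0.391304, d = −0.75 ln(1 − 0.521739) = 0.553199 ≈ 0.5532.
Y–Z: 12/23 sites differ → p ≈ 0.521739, d = −0.75 ln(1 − 0.695652) = 0.892188 ≈ 0.8922.

d(X,Y) = 0.4674, d(X,Z) = 0.5532, d(Y,Z) = 0.8922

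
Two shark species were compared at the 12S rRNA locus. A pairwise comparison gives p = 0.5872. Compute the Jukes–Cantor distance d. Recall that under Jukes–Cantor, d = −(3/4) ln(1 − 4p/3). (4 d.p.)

1.1457

d = −(3/4) ln(1 − 4p/3) = −0.75 ln(1 − 0.782933) = −0.75 ln(0.217067)
  = −0.75 × (-1.527549) = 1.145662 substitutions/site.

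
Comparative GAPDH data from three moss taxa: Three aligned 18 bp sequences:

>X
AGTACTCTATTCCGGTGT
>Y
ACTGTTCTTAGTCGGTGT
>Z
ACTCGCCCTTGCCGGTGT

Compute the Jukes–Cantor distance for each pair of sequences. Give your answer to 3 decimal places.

d(X,Y) = 0.548, d(X,Z) = 0.548, d(Y,Z) = 0.441

X–Y: 7/18 sites differ → p ≈ 0.388889, d = −0.75 ln(1 − 0.518519) = 0.548166 ≈ 0.548.
X–Z: 7/18 sites differ → p ≈ 0.388889, d = −0.75 ln(1 − 0.518519) = 0.548166 ≈ 0.548.
Y–Z: 6/18 sites differ → p ≈ 0.333333, d = −0.75 ln(1 − 0.444444) = 0.440839 ≈ 0.441.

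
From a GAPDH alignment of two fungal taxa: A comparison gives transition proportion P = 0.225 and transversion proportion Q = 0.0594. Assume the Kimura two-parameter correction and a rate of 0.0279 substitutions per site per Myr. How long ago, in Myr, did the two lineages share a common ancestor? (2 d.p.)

Under the Kimura two-parameter model, d = −½ ln(1 − 2P − Q) − ¼ ln(1 − 2Q).
1 − 2P − Q = 0.4906, giving −½ ln(0.4906) = 0.356063.
1 − 2Q = 0.8812, giving −¼ ln(0.8812) = 0.031618.
d = 0.356063 + 0.031618 = 0.387681.
Under a molecular clock d = 2μt, so t = d/(2μ) = 0.387681 / (2 × 0.0279) = 6.95 Myr.

6.95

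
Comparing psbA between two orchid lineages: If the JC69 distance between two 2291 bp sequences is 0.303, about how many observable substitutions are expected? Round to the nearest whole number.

Invert JC69: p = (3/4)(1 − e^(−4d/3)) = 0.75 × (1 − e^(-0.404)) = 0.75 × (1 − 0.667644) = 0.249267.
Expected differing sites = pL ≈ 0.249267 × 2291 = 571.070697 ≈ 571.

571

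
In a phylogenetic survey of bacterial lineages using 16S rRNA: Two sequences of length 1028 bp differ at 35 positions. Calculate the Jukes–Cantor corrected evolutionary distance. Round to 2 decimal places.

0.03

p = 35/1028 ≈ 0.034047.
d = −(3/4) ln(1 − 4p/3) = −0.75 ln(1 − 0.045396) = −0.75 ln(0.954604)
  = −0.75 × (-0.046459) = 0.034844 substitutions/site.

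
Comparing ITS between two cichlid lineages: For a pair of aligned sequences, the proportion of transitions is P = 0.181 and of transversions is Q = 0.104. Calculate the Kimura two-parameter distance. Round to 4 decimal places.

Under the Kimura two-parameter model, d = −½ ln(1 − 2P − Q) − ¼ ln(1 − 2Q).
1 − 2P − Q = 0.534, giving −½ ln(0.534) = 0.313680.
1 − 2Q = 0.792, giving −¼ ln(0.792) = 0.058298.
d = 0.313680 + 0.058298 = 0.371978.

0.3720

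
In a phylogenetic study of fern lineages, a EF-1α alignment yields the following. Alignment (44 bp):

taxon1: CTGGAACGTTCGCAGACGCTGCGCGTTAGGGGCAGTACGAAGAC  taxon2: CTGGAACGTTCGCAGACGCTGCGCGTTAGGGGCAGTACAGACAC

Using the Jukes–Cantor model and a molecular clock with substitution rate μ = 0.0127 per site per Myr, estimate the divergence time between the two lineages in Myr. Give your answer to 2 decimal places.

2.81

The sequences differ at 3 of 44 sites (39, 40, 42), so p = 3/44 ≈ 0.068182.
d = −(3/4) ln(1 − 4p/3) = −0.75 ln(1 − 0.090909) = −0.75 ln(0.909091)
  = −0.75 × (-0.095310) = 0.071483 substitutions/site.
Under a molecular clock d = 2μt, so t = d/(2μ) = 0.071483 / (2 × 0.0127) = 2.81 Myr.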